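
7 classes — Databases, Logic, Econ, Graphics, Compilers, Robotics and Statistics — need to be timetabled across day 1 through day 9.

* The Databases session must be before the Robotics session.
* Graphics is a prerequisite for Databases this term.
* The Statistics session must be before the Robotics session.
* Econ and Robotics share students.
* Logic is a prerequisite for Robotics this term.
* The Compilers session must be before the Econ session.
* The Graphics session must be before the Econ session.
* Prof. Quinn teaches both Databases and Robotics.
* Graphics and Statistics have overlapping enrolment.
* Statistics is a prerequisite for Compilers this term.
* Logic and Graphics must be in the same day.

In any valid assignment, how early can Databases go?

day 2

Precedence pushes Databases to at least day 2; downstream work caps Databases at day 8.
Databases at day 2 is achievable: Compilers -> day 3; Databases -> day 2; Logic -> day 1; Statistics -> day 2; Graphics -> day 1; Robotics -> day 3; Econ -> day 4.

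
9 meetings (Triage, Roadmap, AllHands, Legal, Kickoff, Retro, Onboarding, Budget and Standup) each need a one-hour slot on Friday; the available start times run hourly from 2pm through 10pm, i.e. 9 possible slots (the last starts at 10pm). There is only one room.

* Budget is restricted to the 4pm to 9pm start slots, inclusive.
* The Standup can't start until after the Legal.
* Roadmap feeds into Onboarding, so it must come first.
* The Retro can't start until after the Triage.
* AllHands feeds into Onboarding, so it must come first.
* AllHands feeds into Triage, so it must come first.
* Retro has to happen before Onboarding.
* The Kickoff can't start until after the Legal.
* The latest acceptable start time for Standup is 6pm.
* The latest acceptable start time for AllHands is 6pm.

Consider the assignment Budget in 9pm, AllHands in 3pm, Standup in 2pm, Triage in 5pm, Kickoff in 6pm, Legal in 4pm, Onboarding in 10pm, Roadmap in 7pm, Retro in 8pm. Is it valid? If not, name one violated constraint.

No — it violates: The Standup can't start until after the Legal

The Retro can't start until after the Triage — holds.
There is only one room — holds.
Roadmap feeds into Onboarding, so it must come first — holds.
The Kickoff can't start until after the Legal — holds.
Budget is restricted to the 4pm to 9pm start slots, inclusive — holds.
The latest acceptable start time for Standup is 6pm — holds.
AllHands feeds into Onboarding, so it must come first — holds.
The latest acceptable start time for AllHands is 6pm — holds.
The Standup can't start until after the Legal — violated.
Retro has to happen before Onboarding — holds.
AllHands feeds into Triage, so it must come first — holds.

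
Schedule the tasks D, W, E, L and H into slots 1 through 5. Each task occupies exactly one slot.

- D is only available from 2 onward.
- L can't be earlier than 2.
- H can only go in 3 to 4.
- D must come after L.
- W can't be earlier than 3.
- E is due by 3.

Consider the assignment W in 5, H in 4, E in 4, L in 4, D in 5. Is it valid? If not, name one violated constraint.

W can't be earlier than 3 — holds.
D is only available from 2 onward — holds.
D must come after L — holds.
L can't be earlier than 2 — holds.
H can only go in 3 to 4 — holds.
E is due by 3 — violated.

No. E is due by 3 is not satisfied.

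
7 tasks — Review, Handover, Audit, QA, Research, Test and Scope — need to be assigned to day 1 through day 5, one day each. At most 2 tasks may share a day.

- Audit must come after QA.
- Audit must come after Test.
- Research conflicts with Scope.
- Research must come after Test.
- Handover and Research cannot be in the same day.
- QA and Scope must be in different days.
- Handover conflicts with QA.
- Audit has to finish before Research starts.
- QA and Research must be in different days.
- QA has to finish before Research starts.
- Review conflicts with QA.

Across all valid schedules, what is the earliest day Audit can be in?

day 2

Precedence pushes Audit to at least day 2; downstream work caps Audit at day 4.
Audit at day 2 is achievable: Research in day 3; Test in day 1; Audit in day 2; QA in day 1; Scope in day 4; Handover in day 4; Review in day 2.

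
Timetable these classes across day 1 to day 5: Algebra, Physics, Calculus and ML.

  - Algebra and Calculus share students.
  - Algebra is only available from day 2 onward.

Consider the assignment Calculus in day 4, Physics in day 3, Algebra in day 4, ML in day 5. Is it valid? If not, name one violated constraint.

Algebra and Calculus share students — violated.
Algebra is only available from day 2 onward — holds.

No. Algebra and Calculus share students is not satisfied.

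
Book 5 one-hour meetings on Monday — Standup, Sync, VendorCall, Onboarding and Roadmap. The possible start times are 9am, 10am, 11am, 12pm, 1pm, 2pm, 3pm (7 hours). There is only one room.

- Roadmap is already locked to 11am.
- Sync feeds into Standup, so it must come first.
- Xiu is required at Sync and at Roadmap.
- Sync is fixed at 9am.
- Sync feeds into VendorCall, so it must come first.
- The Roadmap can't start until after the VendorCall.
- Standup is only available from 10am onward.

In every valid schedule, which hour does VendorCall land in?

10am

Sync is fixed at 9am and must come before VendorCall, so VendorCall is at least 10am.
Roadmap is fixed at 11am and must come after VendorCall, so VendorCall is at most 10am.
So VendorCall must be 10am.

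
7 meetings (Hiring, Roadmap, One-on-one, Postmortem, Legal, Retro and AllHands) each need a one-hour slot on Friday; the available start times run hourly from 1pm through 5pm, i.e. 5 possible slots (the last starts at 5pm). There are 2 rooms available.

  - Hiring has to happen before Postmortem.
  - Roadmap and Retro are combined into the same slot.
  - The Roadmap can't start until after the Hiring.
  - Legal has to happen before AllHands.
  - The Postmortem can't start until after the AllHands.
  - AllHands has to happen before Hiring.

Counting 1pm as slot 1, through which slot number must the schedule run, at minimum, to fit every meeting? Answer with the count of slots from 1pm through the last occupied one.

The precedence chain requires at least 4 distinct slots.
With at most 2 per slot and 7 meetings, at least 4 slots are needed.
Could 4 slots be enough, i.e. nothing placed later than 4pm? No: Postmortem must come after AllHands (at 1pm or later) → {2pm, 3pm, 4pm}; AllHands must come before Postmortem (at 4pm or earlier) → {1pm, 2pm, 3pm}; AllHands must come after Legal (at 1pm or later) → {2pm, 3pm}; Hiring must come after AllHands (at 2pm or later) → {3pm, 4pm}; Roadmap must come after Hiring (at 3pm or later) → {4pm}; Hiring must come before Roadmap (at 4pm or earlier) → {3pm}; Postmortem must come after Hiring (at 3pm or later) → {4pm}; Retro must be in the same slot as Roadmap (in {4pm}) → {4pm}; that puts Roadmap, Postmortem and Retro all in 4pm — more than 2 per slot.
So 4 slots is not enough.
5 works (last occupied slot: 5pm): for example Roadmap -> 5pm; Retro -> 5pm; Hiring -> 3pm; Postmortem -> 4pm; One-on-one -> 1pm; Legal -> 1pm; AllHands -> 2pm.

5 slots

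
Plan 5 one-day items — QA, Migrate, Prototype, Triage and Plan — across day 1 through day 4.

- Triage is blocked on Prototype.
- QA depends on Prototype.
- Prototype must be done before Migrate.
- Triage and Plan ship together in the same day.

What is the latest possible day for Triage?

Precedence pushes Triage to at least day 2.
Triage at day 4 is achievable: Triage in day 4, Plan in day 4, QA in day 2, Prototype in day 1, Migrate in day 2.

day 4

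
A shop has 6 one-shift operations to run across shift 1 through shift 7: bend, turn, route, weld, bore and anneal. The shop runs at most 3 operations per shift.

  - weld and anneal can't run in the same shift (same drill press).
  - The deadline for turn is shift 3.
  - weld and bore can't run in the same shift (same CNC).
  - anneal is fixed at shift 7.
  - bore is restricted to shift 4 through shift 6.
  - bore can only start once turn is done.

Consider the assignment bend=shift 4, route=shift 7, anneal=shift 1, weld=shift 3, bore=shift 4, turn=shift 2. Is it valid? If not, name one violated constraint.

No — it violates: anneal is fixed at shift 7

The shop runs at most 3 operations per shift — holds.
weld and bore can't run in the same shift (same CNC) — holds.
bore can only start once turn is done — holds.
weld and anneal can't run in the same shift (same drill press) — holds.
anneal is fixed at shift 7 — violated.
bore is restricted to shift 4 through shift 6 — holds.
The deadline for turn is shift 3 — holds.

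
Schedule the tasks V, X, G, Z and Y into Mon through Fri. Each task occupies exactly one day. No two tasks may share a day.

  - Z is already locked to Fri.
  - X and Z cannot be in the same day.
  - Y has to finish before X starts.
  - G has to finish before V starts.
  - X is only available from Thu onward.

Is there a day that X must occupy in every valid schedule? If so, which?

X's window is Thu–Fri.
Z is fixed at Fri, and X can't share a day with Z.
So X must be Thu.

Thu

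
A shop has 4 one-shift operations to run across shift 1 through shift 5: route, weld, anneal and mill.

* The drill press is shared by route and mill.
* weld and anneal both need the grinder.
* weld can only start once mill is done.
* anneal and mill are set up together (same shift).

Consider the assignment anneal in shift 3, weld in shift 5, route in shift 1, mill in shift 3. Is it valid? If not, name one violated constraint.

Yes, all constraints hold

weld can only start once mill is done — holds.
weld and anneal both need the grinder — holds.
anneal and mill are set up together (same shift) — holds.
The drill press is shared by route and mill — holds.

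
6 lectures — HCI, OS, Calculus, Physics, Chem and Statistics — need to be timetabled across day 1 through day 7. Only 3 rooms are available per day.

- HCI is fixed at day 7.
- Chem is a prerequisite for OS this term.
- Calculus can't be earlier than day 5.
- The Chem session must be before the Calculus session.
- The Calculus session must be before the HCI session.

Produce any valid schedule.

OS -> day 2; Calculus -> day 5; Statistics -> day 1; Chem -> day 1; HCI -> day 7; Physics -> day 1

Checking: Calculus(day 5) before HCI(day 7); Chem(day 1) before OS(day 2); Chem(day 1) before Calculus(day 5); Calculus=day 5 in [day 5,day 7]; HCI=day 7 in [day 7,day 7]; max 3 per day (cap 3).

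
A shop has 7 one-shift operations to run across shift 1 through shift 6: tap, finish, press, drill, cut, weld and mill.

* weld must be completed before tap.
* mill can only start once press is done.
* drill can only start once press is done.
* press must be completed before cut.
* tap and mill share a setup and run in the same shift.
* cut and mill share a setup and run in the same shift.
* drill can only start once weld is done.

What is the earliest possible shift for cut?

shift 2

Precedence pushes cut to at least shift 2.
cut at shift 2 is achievable: drill in shift 2, mill in shift 2, finish in shift 1, tap in shift 2, weld in shift 1, press in shift 1, cut in shift 2.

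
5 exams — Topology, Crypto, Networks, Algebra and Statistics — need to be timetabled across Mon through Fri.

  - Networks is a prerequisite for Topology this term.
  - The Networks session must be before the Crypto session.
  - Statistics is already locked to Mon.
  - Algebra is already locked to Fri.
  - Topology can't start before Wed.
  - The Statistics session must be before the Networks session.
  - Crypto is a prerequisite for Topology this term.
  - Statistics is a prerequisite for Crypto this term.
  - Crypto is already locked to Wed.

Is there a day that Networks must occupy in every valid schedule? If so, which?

Statistics is fixed at Mon and must come before Networks, so Networks is at least Tue.
Crypto is fixed at Wed and must come after Networks, so Networks is at most Tue.
So Networks must be Tue.

Tue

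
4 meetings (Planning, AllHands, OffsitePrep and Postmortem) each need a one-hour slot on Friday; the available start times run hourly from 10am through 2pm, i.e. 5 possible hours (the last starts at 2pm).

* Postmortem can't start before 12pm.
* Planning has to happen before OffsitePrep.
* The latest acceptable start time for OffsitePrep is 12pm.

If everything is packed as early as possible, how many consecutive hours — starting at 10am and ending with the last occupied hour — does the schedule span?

The precedence chain requires at least 2 distinct hours.
Postmortem can't be placed before 12pm — that is hour 3 counting from 10am — so the schedule must run through at least 3 hours.
3 works (last occupied hour: 12pm): for example Planning=10am, Postmortem=12pm, OffsitePrep=11am, AllHands=10am.

3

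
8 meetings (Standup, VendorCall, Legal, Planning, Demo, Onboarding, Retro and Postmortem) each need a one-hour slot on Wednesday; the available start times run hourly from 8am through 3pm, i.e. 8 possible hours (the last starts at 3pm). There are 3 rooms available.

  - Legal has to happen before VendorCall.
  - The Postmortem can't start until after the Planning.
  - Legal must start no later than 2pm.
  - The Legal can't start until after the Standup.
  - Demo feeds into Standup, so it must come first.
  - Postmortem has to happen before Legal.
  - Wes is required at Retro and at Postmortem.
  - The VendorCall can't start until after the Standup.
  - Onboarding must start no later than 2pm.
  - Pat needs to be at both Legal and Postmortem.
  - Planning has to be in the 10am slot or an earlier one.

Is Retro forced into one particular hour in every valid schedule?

No

Retro can be 8am (e.g. Postmortem in 9am; Retro in 8am; Onboarding in 9am; VendorCall in 11am; Demo in 8am; Legal in 10am; Standup in 9am; Planning in 8am) or 9am (e.g. Onboarding -> 8am, Demo -> 8am, Standup -> 9am, Legal -> 11am, Planning -> 8am, VendorCall -> 12pm, Retro -> 9am, Postmortem -> 10am).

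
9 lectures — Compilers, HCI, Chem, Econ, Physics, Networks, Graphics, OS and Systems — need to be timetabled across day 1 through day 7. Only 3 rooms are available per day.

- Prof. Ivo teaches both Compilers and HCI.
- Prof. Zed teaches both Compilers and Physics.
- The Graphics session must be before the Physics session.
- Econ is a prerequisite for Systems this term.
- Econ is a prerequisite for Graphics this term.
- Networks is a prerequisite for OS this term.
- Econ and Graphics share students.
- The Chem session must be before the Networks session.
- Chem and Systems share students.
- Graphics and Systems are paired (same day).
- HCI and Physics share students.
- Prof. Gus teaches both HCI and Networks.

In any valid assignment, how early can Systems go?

day 2

Precedence pushes Systems to at least day 2; Systems must be in the same day as Graphics, which can't be after day 6, so Systems is at most day 6.
Systems at day 2 is achievable: Compilers -> day 1; HCI -> day 4; Econ -> day 1; Systems -> day 2; OS -> day 3; Physics -> day 3; Networks -> day 2; Graphics -> day 2; Chem -> day 1.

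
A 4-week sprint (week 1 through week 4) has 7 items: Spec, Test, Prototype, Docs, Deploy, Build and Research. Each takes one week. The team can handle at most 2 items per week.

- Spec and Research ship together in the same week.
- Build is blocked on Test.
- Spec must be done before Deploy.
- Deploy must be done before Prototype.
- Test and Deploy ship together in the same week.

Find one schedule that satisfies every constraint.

Deploy in week 2, Research in week 1, Docs in week 4, Spec in week 1, Prototype in week 3, Test in week 2, Build in week 3

Checking: Test(week 2) before Build(week 3); Spec(week 1) before Deploy(week 2); Deploy(week 2) before Prototype(week 3); Spec = Research = week 1; Test = Deploy = week 2; max 2 per week (cap 2).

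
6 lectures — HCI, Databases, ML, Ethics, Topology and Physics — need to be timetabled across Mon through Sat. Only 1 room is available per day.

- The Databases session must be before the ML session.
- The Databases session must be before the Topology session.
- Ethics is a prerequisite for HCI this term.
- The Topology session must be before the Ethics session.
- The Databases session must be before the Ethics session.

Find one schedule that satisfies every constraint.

Physics=Sat, Topology=Tue, HCI=Thu, Databases=Mon, Ethics=Wed, ML=Fri

Checking: Databases(Mon) before ML(Fri); Ethics(Wed) before HCI(Thu); Databases(Mon) before Topology(Tue); Topology(Tue) before Ethics(Wed); Databases(Mon) before Ethics(Wed); max 1 per day (cap 1).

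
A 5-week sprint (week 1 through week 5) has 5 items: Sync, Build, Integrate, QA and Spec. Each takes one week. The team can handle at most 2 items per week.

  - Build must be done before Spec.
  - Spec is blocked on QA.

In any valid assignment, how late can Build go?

week 4

Downstream work caps Build at week 4.
Build at week 4 is achievable: Sync in week 1, QA in week 1, Spec in week 5, Build in week 4, Integrate in week 2.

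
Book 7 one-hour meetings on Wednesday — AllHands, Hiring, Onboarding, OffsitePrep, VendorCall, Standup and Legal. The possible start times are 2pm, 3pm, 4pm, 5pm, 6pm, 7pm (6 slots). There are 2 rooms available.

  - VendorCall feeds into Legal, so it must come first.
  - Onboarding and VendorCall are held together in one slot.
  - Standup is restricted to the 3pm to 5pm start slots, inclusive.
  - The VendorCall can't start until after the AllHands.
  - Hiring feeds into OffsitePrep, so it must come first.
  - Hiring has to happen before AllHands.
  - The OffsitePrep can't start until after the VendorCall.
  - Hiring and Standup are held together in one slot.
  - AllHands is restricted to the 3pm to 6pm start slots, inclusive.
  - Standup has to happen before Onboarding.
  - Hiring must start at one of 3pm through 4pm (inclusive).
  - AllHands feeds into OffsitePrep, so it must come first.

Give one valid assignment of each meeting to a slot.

Hiring=3pm; VendorCall=5pm; Onboarding=5pm; OffsitePrep=6pm; AllHands=4pm; Legal=6pm; Standup=3pm

Checking: Standup(3pm) before Onboarding(5pm); AllHands(4pm) before OffsitePrep(6pm); Hiring(3pm) before OffsitePrep(6pm); AllHands(4pm) before VendorCall(5pm); Hiring(3pm) before AllHands(4pm); VendorCall(5pm) before Legal(6pm); VendorCall(5pm) before OffsitePrep(6pm); Onboarding = VendorCall = 5pm; Hiring = Standup = 3pm; Standup=3pm in [3pm,5pm]; AllHands=4pm in [3pm,6pm]; Hiring=3pm in [3pm,4pm]; max 2 per slot (cap 2).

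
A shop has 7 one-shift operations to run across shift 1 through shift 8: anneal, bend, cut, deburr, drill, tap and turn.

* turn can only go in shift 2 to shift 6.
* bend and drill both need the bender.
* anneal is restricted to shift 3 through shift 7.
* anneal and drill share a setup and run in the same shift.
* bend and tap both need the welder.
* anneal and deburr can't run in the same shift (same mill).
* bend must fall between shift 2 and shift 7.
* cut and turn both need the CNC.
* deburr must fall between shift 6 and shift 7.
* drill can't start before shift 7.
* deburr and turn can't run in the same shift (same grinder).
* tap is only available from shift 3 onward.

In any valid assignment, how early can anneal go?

Anneal is available from shift 3; anneal must be in the same shift as drill, which can't be before shift 7, so anneal is at least shift 7; anneal's own window allows nothing later than shift 7.
anneal at shift 7 is achievable: drill in shift 7, turn in shift 2, cut in shift 1, anneal in shift 7, deburr in shift 6, bend in shift 2, tap in shift 3.

shift 7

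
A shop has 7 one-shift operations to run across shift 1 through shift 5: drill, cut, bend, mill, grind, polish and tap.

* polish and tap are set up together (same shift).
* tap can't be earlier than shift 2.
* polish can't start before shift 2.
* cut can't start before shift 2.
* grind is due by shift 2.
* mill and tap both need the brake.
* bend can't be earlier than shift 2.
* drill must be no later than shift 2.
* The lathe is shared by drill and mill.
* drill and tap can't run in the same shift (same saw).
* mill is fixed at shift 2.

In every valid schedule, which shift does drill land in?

drill's window is shift 1–shift 2.
mill is fixed at shift 2, and drill can't share a shift with mill.
So drill must be shift 1.

shift 1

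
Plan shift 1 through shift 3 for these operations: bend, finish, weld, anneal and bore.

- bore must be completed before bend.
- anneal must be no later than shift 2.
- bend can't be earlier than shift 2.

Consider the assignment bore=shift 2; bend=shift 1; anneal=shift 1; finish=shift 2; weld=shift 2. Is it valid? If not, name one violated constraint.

bore must be completed before bend — violated.
anneal must be no later than shift 2 — holds.
bend can't be earlier than shift 2 — violated.

No. bend can't be earlier than shift 2 is not satisfied.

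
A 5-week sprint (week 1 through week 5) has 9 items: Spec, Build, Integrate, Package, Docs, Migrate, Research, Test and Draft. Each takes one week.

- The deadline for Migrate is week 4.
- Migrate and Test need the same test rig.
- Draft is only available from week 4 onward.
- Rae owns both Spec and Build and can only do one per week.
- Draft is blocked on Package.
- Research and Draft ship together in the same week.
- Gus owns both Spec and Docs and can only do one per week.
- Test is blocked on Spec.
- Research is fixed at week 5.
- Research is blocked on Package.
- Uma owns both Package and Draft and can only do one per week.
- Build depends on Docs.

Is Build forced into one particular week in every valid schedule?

Build can be week 2 (e.g. Integrate -> week 1; Build -> week 2; Package -> week 1; Docs -> week 1; Research -> week 5; Test -> week 4; Draft -> week 5; Spec -> week 3; Migrate -> week 1) or week 3 (e.g. Package in week 1; Build in week 3; Docs in week 2; Draft in week 5; Spec in week 1; Research in week 5; Integrate in week 1; Migrate in week 1; Test in week 2).

No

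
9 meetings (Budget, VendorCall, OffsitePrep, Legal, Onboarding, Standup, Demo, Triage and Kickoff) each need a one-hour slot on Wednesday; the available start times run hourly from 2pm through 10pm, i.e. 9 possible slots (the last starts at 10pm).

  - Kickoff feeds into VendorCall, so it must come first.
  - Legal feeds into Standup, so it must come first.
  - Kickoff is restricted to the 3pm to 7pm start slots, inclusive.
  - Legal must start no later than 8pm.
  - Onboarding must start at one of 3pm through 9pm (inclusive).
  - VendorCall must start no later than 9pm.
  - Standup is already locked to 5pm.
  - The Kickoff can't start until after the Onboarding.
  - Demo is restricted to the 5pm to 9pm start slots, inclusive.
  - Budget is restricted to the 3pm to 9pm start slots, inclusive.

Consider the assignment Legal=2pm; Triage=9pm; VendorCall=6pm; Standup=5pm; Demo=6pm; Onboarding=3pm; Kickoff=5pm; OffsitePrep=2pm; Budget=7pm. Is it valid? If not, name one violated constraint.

Kickoff feeds into VendorCall, so it must come first — holds.
The Kickoff can't start until after the Onboarding — holds.
VendorCall must start no later than 9pm — holds.
Legal feeds into Standup, so it must come first — holds.
Kickoff is restricted to the 3pm to 7pm start slots, inclusive — holds.
Onboarding must start at one of 3pm through 9pm (inclusive) — holds.
Demo is restricted to the 5pm to 9pm start slots, inclusive — holds.
Standup is already locked to 5pm — holds.
Budget is restricted to the 3pm to 9pm start slots, inclusive — holds.
Legal must start no later than 8pm — holds.

Valid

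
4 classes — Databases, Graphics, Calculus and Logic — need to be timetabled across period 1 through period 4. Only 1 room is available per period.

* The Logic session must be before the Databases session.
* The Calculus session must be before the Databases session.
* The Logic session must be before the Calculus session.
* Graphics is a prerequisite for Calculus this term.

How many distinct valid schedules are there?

2

Enumerating: Logic in period 1, Calculus in period 3, Databases in period 4, Graphics in period 2 | Graphics -> period 1; Calculus -> period 3; Logic -> period 2; Databases -> period 4.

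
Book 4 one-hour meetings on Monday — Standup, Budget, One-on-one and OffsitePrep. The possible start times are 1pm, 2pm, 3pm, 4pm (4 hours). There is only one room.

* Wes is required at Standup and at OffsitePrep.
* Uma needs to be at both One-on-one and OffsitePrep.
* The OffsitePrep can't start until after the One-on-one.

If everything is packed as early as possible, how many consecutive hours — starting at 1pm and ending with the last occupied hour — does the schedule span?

The precedence chain requires at least 2 distinct hours.
With at most 1 per hour and 4 meetings, at least 4 hours are needed.
4 works (last occupied hour: 4pm): for example Budget=4pm, Standup=3pm, One-on-one=1pm, OffsitePrep=2pm.

4 hours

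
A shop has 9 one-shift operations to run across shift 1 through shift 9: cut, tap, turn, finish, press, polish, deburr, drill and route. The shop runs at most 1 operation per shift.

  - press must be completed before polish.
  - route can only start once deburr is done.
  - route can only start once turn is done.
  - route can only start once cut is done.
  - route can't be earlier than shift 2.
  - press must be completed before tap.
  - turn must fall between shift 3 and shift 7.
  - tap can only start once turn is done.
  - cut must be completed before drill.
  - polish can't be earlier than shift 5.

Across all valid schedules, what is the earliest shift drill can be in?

shift 2

Precedence pushes drill to at least shift 2.
drill at shift 2 is achievable: turn -> shift 3; cut -> shift 1; drill -> shift 2; deburr -> shift 6; press -> shift 4; tap -> shift 8; polish -> shift 5; route -> shift 7; finish -> shift 9.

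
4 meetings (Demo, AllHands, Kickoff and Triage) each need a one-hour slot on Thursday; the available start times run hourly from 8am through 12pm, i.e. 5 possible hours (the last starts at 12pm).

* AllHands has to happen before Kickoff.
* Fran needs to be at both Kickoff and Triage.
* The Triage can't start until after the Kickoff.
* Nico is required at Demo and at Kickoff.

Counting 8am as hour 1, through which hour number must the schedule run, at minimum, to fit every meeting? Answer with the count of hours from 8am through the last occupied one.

The precedence chain requires at least 3 distinct hours.
3 works (last occupied hour: 10am): for example Triage -> 10am; AllHands -> 8am; Kickoff -> 9am; Demo -> 8am.

3 hours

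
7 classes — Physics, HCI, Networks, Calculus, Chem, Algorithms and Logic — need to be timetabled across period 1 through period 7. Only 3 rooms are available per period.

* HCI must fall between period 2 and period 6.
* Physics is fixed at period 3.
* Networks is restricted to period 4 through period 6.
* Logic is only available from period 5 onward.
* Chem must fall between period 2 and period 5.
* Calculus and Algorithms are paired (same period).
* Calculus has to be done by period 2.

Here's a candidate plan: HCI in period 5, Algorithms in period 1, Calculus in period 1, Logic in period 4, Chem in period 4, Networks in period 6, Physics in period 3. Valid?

No. Logic is only available from period 5 onward is not satisfied.

Networks is restricted to period 4 through period 6 — holds.
Calculus has to be done by period 2 — holds.
Physics is fixed at period 3 — holds.
HCI must fall between period 2 and period 6 — holds.
Logic is only available from period 5 onward — violated.
Only 3 rooms are available per period — holds.
Chem must fall between period 2 and period 5 — holds.
Calculus and Algorithms are paired (same period) — holds.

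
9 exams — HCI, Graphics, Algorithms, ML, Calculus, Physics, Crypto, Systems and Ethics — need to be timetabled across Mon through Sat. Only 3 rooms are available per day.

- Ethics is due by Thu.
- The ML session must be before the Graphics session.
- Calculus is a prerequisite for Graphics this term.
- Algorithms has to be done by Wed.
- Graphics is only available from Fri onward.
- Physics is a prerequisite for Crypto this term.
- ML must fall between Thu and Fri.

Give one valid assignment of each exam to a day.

HCI in Tue; Crypto in Wed; Calculus in Mon; Systems in Tue; ML in Thu; Ethics in Mon; Algorithms in Mon; Graphics in Fri; Physics in Tue

Checking: Physics(Tue) before Crypto(Wed); Calculus(Mon) before Graphics(Fri); ML(Thu) before Graphics(Fri); ML=Thu in [Thu,Fri]; Graphics=Fri in [Fri,Sat]; Algorithms=Mon in [Mon,Wed]; Ethics=Mon in [Mon,Thu]; max 3 per day (cap 3).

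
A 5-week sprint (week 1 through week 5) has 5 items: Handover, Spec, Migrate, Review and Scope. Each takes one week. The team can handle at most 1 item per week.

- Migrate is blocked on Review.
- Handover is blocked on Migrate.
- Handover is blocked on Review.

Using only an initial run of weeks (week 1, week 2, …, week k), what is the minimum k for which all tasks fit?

5

The precedence chain requires at least 3 distinct weeks.
With at most 1 per week and 5 tasks, at least 5 weeks are needed.
5 works (last occupied week: week 5): for example Spec=week 4, Handover=week 3, Migrate=week 2, Scope=week 5, Review=week 1.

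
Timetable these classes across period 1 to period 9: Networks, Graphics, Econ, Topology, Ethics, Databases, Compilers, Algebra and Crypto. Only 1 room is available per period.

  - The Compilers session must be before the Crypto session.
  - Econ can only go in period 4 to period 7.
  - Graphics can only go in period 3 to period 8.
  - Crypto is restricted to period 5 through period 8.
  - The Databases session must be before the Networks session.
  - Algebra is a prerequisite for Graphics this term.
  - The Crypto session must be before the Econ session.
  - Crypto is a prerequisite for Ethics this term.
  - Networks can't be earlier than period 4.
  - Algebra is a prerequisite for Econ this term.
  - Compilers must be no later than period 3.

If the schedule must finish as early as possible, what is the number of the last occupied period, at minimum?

The precedence chain requires at least 3 distinct periods.
With at most 1 per period and 9 classes, at least 9 periods are needed.
Propagating the time windows through the other constraints, Econ can't land before period 6, so the schedule must run through at least period 6.
9 works (last occupied period: period 9): for example Graphics in period 7; Topology in period 9; Crypto in period 5; Algebra in period 2; Databases in period 3; Econ in period 6; Ethics in period 8; Networks in period 4; Compilers in period 1.

9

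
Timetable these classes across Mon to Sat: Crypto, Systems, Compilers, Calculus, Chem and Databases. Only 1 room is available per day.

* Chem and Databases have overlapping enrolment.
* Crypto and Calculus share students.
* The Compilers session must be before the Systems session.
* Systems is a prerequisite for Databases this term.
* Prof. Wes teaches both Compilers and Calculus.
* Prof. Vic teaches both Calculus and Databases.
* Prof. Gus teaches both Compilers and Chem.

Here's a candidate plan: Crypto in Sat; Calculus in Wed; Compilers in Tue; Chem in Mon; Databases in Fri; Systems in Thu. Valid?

Yes

Only 1 room is available per day — holds.
Chem and Databases have overlapping enrolment — holds.
Systems is a prerequisite for Databases this term — holds.
Prof. Vic teaches both Calculus and Databases — holds.
Prof. Wes teaches both Compilers and Calculus — holds.
Crypto and Calculus share students — holds.
Prof. Gus teaches both Compilers and Chem — holds.
The Compilers session must be before the Systems session — holds.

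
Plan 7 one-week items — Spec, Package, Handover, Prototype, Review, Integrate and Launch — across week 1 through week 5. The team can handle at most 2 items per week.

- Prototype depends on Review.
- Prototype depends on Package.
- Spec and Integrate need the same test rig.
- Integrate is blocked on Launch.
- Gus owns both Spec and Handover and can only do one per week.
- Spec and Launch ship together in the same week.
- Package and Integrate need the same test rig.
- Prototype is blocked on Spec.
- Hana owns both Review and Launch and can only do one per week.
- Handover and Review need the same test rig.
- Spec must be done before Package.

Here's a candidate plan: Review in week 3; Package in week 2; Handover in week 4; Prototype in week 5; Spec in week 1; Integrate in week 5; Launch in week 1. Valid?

Spec must be done before Package — holds.
Spec and Launch ship together in the same week — holds.
Integrate is blocked on Launch — holds.
Prototype depends on Package — holds.
Gus owns both Spec and Handover and can only do one per week — holds.
Prototype is blocked on Spec — holds.
Hana owns both Review and Launch and can only do one per week — holds.
The team can handle at most 2 items per week — holds.
Handover and Review need the same test rig — holds.
Prototype depends on Review — holds.
Spec and Integrate need the same test rig — holds.
Package and Integrate need the same test rig — holds.

Valid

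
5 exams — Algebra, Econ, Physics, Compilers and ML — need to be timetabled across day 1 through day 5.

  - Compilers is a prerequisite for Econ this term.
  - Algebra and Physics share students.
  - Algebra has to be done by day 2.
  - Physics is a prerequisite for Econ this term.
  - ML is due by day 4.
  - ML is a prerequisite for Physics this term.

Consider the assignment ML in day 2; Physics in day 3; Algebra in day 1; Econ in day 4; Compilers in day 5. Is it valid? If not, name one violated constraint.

No — it violates: Compilers is a prerequisite for Econ this term

Algebra and Physics share students — holds.
Algebra has to be done by day 2 — holds.
Compilers is a prerequisite for Econ this term — violated.
ML is a prerequisite for Physics this term — holds.
Physics is a prerequisite for Econ this term — holds.
ML is due by day 4 — holds.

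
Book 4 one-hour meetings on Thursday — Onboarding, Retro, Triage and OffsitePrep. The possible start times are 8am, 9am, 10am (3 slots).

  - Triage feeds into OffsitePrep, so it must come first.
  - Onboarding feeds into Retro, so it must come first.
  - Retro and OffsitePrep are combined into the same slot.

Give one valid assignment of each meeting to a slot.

Triage -> 8am; Onboarding -> 8am; OffsitePrep -> 9am; Retro -> 9am

Checking: Onboarding(8am) before Retro(9am); Triage(8am) before OffsitePrep(9am); Retro = OffsitePrep = 9am.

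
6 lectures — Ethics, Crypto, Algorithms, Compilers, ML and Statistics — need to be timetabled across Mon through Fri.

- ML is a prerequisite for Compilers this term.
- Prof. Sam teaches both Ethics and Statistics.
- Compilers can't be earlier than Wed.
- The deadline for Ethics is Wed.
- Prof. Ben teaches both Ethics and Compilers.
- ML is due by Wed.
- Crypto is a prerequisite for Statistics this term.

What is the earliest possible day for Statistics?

Precedence pushes Statistics to at least Tue.
Statistics at Tue is achievable: Ethics=Mon, Statistics=Tue, ML=Mon, Compilers=Wed, Algorithms=Mon, Crypto=Mon.

Tue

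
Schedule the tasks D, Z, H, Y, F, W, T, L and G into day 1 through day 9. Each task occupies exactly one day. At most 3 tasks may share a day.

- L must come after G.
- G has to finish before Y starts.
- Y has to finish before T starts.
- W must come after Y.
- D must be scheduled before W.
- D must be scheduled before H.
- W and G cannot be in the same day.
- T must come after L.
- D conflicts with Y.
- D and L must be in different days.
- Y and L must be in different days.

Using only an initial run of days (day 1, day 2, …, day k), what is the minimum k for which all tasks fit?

4 days

The precedence chain requires at least 3 distinct days.
With at most 3 per day and 9 tasks, at least 3 days are needed.
Could 3 days be enough, i.e. nothing placed later than day 3? No: L must come after G (at day 1 or later) → {day 2, day 3}; G must come before L (at day 3 or earlier) → {day 1, day 2}; W must come after Y (at day 1 or later) → {day 2, day 3}; Y must come before W (at day 3 or earlier) → {day 1, day 2}; T must come after Y (at day 1 or later) → {day 2, day 3}; T must come after L (at day 2 or later) → {day 3}; L must come before T (at day 3 or earlier) → {day 2}; Y must come after G (at day 1 or later) → {day 2}; L can't share with Y (day 2) → nothing is left.
So 3 days is not enough.
4 works (last occupied day: day 4): for example L -> day 3; Y -> day 2; H -> day 2; D -> day 1; F -> day 2; Z -> day 1; W -> day 3; T -> day 4; G -> day 1.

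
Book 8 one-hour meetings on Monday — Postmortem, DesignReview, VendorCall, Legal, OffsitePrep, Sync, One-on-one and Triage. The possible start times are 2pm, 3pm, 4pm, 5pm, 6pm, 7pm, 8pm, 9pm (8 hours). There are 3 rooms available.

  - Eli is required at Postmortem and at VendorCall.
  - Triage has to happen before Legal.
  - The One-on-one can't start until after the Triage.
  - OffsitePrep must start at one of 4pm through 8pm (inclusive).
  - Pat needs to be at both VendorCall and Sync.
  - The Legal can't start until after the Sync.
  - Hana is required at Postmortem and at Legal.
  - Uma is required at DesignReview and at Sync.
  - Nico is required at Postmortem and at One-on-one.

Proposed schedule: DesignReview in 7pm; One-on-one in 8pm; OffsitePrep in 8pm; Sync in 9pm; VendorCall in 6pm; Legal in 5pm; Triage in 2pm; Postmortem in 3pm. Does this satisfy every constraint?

The One-on-one can't start until after the Triage — holds.
The Legal can't start until after the Sync — violated.
Nico is required at Postmortem and at One-on-one — holds.
Uma is required at DesignReview and at Sync — holds.
Hana is required at Postmortem and at Legal — holds.
There are 3 rooms available — holds.
Pat needs to be at both VendorCall and Sync — holds.
Triage has to happen before Legal — holds.
Eli is required at Postmortem and at VendorCall — holds.
OffsitePrep must start at one of 4pm through 8pm (inclusive) — holds.

Invalid. The Legal can't start until after the Sync.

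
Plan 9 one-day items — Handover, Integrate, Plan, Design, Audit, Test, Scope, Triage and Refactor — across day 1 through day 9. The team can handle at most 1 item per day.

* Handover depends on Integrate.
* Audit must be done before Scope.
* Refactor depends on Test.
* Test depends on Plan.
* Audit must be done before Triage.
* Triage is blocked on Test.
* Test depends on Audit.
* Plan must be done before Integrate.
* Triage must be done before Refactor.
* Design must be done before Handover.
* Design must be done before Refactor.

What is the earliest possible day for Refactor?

Precedence pushes Refactor to at least day 4.
Refactor at day 6 is achievable: Audit in day 1, Scope in day 9, Test in day 3, Handover in day 8, Refactor in day 6, Integrate in day 7, Triage in day 4, Plan in day 2, Design in day 5.
Nothing earlier works — the capacity limit rule out every day before day 6.

day 6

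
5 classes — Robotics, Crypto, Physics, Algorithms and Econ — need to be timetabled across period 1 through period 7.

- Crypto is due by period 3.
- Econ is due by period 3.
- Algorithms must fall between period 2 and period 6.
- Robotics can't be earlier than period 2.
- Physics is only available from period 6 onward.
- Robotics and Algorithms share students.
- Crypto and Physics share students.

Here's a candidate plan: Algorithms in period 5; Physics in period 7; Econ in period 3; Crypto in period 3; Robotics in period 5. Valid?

No. Robotics and Algorithms share students is not satisfied.

Algorithms must fall between period 2 and period 6 — holds.
Physics is only available from period 6 onward — holds.
Robotics can't be earlier than period 2 — holds.
Econ is due by period 3 — holds.
Crypto and Physics share students — holds.
Crypto is due by period 3 — holds.
Robotics and Algorithms share students — violated.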